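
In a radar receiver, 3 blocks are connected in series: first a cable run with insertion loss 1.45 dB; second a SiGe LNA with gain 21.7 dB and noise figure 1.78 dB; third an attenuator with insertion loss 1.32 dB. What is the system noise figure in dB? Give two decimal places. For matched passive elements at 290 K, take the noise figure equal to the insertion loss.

Convert to linear (a loss of L dB is a gain of −L dB): F_i = 10^(NF_i/10), G_i = 10^(G_i,dB/10)
  Stage 1: F_1 = 10^(1.45/10) = 1.396, G_1 = 10^(−1.45/10) = 0.7161
  Stage 2: F_2 = 10^(1.78/10) = 1.507, G_2 = 10^(21.7/10) = 147.9
  Stage 3: F_3 = 10^(1.32/10) = 1.355, G_3 = 10^(−1.32/10) = 0.7379
Friis cascade:
  F = 1.396 + (1.507 − 1)/0.7161 + (1.355 − 1)/105.9 = 2.107
NF = 10 log₁₀(2.107) = 3.24 dB

3.24 dB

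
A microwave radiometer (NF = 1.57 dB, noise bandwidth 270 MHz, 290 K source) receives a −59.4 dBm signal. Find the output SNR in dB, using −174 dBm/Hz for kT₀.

Noise floor: N = −174 + 10 log₁₀(B) + NF
10 log₁₀(2.70×10⁸) = 84.31 dB
N = −174 + 84.31 + 1.57 = −88.12 dBm
SNR = P_sig − N = −59.4 − (−88.12) = 28.72 dB → 28.7 dB

28.7 dB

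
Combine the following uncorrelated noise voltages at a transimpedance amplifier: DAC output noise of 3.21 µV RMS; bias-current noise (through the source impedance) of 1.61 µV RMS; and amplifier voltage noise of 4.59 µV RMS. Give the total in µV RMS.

Uncorrelated sources add in power (mean-square): V_tot = √(ΣV_i²)
V_tot = √[(3.21×10⁻⁶)² + (1.61×10⁻⁶)² + (4.59×10⁻⁶)²] = 5.83×10⁻⁶ V = 5.83 µV

5.83 µV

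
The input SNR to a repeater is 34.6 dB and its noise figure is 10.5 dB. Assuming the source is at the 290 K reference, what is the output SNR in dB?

By definition F = SNR_in/SNR_out, so in dB: SNR_out = SNR_in − NF
SNR_out = 34.6 − 10.5 = 24.1 dB

24.1 dB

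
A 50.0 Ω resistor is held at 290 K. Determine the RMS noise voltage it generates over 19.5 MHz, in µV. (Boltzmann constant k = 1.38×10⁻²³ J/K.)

V_n = √(4kTRB)
4kTRB = 4 × 1.38×10⁻²³ × 290 × 5.00×10¹ × 1.95×10⁷ = 1.56×10⁻¹¹ V²
V_n = √(1.56×10⁻¹¹) = 3.95×10⁻⁶ V = 3.95 µV

3.95 µV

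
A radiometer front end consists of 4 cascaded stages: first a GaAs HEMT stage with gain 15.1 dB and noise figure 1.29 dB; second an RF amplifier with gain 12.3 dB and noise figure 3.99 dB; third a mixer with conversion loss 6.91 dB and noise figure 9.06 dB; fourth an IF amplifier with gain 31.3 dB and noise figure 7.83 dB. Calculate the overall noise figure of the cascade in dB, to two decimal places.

Convert to linear (a loss of L dB is a gain of −L dB): F_i = 10^(NF_i/10), G_i = 10^(G_i,dB/10)
  Stage 1: F_1 = 10^(1.29/10) = 1.346, G_1 = 10^(15.1/10) = 32.36
  Stage 2: F_2 = 10^(3.99/10) = 2.506, G_2 = 10^(12.3/10) = 16.98
  Stage 3: F_3 = 10^(9.06/10) = 8.054, G_3 = 10^(−6.91/10) = 0.2037
  Stage 4: F_4 = 10^(7.83/10) = 6.067, G_4 = 10^(31.3/10) = 1349
Friis cascade:
  F = 1.346 + (2.506 − 1)/32.36 + (8.054 − 1)/549.5 + (6.067 − 1)/111.9 = 1.451
NF = 10 log₁₀(1.451) = 1.62 dB

1.62 dB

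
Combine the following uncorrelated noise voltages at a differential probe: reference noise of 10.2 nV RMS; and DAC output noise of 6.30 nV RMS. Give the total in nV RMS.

12.0 nV

Uncorrelated sources add in power (mean-square): V_tot = √(ΣV_i²)
V_tot = √[(1.02×10⁻⁸)² + (6.30×10⁻⁹)²] = 1.20×10⁻⁸ V = 12.0 nV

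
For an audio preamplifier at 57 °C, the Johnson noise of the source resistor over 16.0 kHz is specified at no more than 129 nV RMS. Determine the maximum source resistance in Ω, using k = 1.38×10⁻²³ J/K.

T = 57 °C + 273.15 = 330.15 K
Johnson–Nyquist: V_n = √(4kTRB) ⇒ R = V_n² / (4kTB)
4kTB = 4 × 1.38×10⁻²³ × 330.15 × 1.60×10⁴ = 2.92×10⁻¹⁶
R = (1.29×10⁻⁷)² / 2.92×10⁻¹⁶ = 5.71×10¹ Ω = 57.1 Ω

57.1 Ω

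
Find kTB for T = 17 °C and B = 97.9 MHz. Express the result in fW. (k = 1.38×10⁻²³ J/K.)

392 fW

T = 17 °C + 273.15 = 290.15 K
P_n = kTB = 1.38×10⁻²³ × 290.15 × 9.79×10⁷ = 3.92×10⁻¹³ W = 392 fW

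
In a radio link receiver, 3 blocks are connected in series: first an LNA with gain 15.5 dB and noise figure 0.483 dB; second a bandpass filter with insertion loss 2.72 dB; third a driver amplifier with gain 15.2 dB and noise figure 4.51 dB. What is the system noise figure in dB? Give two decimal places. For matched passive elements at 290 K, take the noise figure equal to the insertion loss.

Convert to linear (a loss of L dB is a gain of −L dB): F_i = 10^(NF_i/10), G_i = 10^(G_i,dB/10)
  Stage 1: F_1 = 10^(0.483/10) = 1.118, G_1 = 10^(15.5/10) = 35.48
  Stage 2: F_2 = 10^(2.72/10) = 1.871, G_2 = 10^(−2.72/10) = 0.5346
  Stage 3: F_3 = 10^(4.51/10) = 2.825, G_3 = 10^(15.2/10) = 33.11
Friis cascade:
  F = 1.118 + (1.871 − 1)/35.48 + (2.825 − 1)/18.97 = 1.238
NF = 10 log₁₀(1.238) = 0.93 dB

0.93 dB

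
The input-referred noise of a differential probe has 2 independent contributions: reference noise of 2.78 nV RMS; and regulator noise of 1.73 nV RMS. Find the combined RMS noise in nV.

3.27 nV

Uncorrelated sources add in power (mean-square): V_tot = √(ΣV_i²)
V_tot = √[(2.78×10⁻⁹)² + (1.73×10⁻⁹)²] = 3.27×10⁻⁹ V = 3.27 nV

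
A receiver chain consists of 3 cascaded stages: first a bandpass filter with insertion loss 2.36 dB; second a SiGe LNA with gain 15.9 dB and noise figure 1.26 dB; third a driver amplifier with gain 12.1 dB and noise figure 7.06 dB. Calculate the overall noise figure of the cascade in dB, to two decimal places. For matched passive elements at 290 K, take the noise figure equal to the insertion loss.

3.95 dB

Convert to linear (a loss of L dB is a gain of −L dB): F_i = 10^(NF_i/10), G_i = 10^(G_i,dB/10)
  Stage 1: F_1 = 10^(2.36/10) = 1.722, G_1 = 10^(−2.36/10) = 0.5808
  Stage 2: F_2 = 10^(1.26/10) = 1.337, G_2 = 10^(15.9/10) = 38.90
  Stage 3: F_3 = 10^(7.06/10) = 5.082, G_3 = 10^(12.1/10) = 16.22
Friis cascade:
  F = 1.722 + (1.337 − 1)/0.5808 + (5.082 − 1)/22.59 = 2.482
NF = 10 log₁₀(2.482) = 3.95 dB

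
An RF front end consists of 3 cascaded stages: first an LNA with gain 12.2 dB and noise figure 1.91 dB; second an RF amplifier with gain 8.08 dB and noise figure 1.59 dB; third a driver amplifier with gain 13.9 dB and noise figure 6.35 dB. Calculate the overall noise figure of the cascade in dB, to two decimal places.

Convert to linear (a loss of L dB is a gain of −L dB): F_i = 10^(NF_i/10), G_i = 10^(G_i,dB/10)
  Stage 1: F_1 = 10^(1.91/10) = 1.552, G_1 = 10^(12.2/10) = 16.60
  Stage 2: F_2 = 10^(1.59/10) = 1.442, G_2 = 10^(8.08/10) = 6.427
  Stage 3: F_3 = 10^(6.35/10) = 4.315, G_3 = 10^(13.9/10) = 24.55
Friis cascade:
  F = 1.552 + (1.442 − 1)/16.60 + (4.315 − 1)/106.7 = 1.610
NF = 10 log₁₀(1.610) = 2.07 dB

2.07 dB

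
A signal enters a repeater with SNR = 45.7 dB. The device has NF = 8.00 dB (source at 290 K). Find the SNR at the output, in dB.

37.70 dB

By definition F = SNR_in/SNR_out, so in dB: SNR_out = SNR_in − NF
SNR_out = 45.7 − 8.00 = 37.70 dB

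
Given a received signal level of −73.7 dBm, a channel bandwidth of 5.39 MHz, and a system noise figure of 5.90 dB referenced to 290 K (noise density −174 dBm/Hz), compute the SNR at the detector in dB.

Noise floor: N = −174 + 10 log₁₀(B) + NF
10 log₁₀(5.39×10⁶) = 67.32 dB
N = −174 + 67.32 + 5.90 = −100.78 dBm
SNR = P_sig − N = −73.7 − (−100.78) = 27.08 dB → 27.1 dB

27.1 dB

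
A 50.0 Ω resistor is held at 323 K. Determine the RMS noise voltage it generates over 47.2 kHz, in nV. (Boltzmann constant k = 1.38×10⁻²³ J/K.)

205 nV

V_n = √(4kTRB)
4kTRB = 4 × 1.38×10⁻²³ × 323 × 5.00×10¹ × 4.72×10⁴ = 4.21×10⁻¹⁴ V²
V_n = √(4.21×10⁻¹⁴) = 2.05×10⁻⁷ V = 205 nV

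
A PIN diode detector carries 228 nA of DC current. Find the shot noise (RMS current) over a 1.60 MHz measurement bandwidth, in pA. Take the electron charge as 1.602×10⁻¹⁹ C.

I_n = √(2qI·B)
2qI·B = 2 × 1.602×10⁻¹⁹ × 2.28×10⁻⁷ × 1.60×10⁶ = 1.17×10⁻¹⁹ A²
I_n = √(1.17×10⁻¹⁹) = 3.42×10⁻¹⁰ A = 342 pA

342 pA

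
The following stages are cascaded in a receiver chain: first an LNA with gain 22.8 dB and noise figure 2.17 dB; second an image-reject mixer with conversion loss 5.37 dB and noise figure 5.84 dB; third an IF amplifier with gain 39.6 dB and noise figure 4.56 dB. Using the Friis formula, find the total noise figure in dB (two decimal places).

2.30 dB

Convert to linear (a loss of L dB is a gain of −L dB): F_i = 10^(NF_i/10), G_i = 10^(G_i,dB/10)
  Stage 1: F_1 = 10^(2.17/10) = 1.648, G_1 = 10^(22.8/10) = 190.5
  Stage 2: F_2 = 10^(5.84/10) = 3.837, G_2 = 10^(−5.37/10) = 0.2904
  Stage 3: F_3 = 10^(4.56/10) = 2.858, G_3 = 10^(39.6/10) = 9120
Friis cascade:
  F = 1.648 + (3.837 − 1)/190.5 + (2.858 − 1)/55.34 = 1.697
NF = 10 log₁₀(1.697) = 2.30 dB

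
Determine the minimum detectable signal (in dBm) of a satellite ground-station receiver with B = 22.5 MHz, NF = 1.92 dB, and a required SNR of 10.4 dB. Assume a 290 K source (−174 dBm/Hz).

−88.2 dBm

Sensitivity = −174 + 10 log₁₀(B) + NF + SNR_min
= −174 + 73.52 + 1.92 + 10.4
= −88.16 dBm → −88.2 dBm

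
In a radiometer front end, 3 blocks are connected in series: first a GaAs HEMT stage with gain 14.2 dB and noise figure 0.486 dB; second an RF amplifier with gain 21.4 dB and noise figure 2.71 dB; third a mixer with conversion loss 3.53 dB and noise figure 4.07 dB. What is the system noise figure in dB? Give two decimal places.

Convert to linear (a loss of L dB is a gain of −L dB): F_i = 10^(NF_i/10), G_i = 10^(G_i,dB/10)
  Stage 1: F_1 = 10^(0.486/10) = 1.118, G_1 = 10^(14.2/10) = 26.30
  Stage 2: F_2 = 10^(2.71/10) = 1.866, G_2 = 10^(21.4/10) = 138.0
  Stage 3: F_3 = 10^(4.07/10) = 2.553, G_3 = 10^(−3.53/10) = 0.4436
Friis cascade:
  F = 1.118 + (1.866 − 1)/26.30 + (2.553 − 1)/3631 = 1.152
NF = 10 log₁₀(1.152) = 0.61 dB

0.61 dB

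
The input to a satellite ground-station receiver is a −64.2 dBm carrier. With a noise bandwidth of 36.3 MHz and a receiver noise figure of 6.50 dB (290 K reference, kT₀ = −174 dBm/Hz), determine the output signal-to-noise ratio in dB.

Noise floor: N = −174 + 10 log₁₀(B) + NF
10 log₁₀(3.63×10⁷) = 75.6 dB
N = −174 + 75.6 + 6.50 = −91.90 dBm
SNR = P_sig − N = −64.2 − (−91.90) = 27.70 dB → 27.7 dB

27.7 dB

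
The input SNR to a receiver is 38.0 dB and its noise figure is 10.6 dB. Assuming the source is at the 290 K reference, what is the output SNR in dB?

27.4 dB

By definition F = SNR_in/SNR_out, so in dB: SNR_out = SNR_in − NF
SNR_out = 38.0 − 10.6 = 27.4 dB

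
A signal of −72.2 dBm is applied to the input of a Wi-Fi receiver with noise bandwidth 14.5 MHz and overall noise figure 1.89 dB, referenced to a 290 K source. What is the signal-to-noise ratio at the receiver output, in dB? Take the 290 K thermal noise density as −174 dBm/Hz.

28.3 dB

Noise floor: N = −174 + 10 log₁₀(B) + NF
10 log₁₀(1.45×10⁷) = 71.61 dB
N = −174 + 71.61 + 1.89 = −100.50 dBm
SNR = P_sig − N = −72.2 − (−100.50) = 28.30 dB → 28.3 dB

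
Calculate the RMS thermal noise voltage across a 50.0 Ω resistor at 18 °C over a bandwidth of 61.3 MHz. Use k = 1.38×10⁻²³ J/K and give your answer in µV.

7.02 µV

T = 18 °C + 273.15 = 291.15 K
V_n = √(4kTRB)
4kTRB = 4 × 1.38×10⁻²³ × 291.15 × 5.00×10¹ × 6.13×10⁷ = 4.93×10⁻¹¹ V²
V_n = √(4.93×10⁻¹¹) = 7.02×10⁻⁶ V = 7.02 µV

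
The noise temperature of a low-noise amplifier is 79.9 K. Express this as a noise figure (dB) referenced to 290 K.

1.06 dB

F = 1 + T_e/T₀ = 1 + 79.9/290 = 1.27552
NF = 10 log₁₀(1.27552) = 1.06 dB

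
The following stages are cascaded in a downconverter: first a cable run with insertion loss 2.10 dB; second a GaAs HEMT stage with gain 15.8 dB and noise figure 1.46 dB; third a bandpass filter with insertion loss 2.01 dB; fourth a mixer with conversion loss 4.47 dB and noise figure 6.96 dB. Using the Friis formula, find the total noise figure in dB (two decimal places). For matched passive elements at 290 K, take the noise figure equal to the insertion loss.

Convert to linear (a loss of L dB is a gain of −L dB): F_i = 10^(NF_i/10), G_i = 10^(G_i,dB/10)
  Stage 1: F_1 = 10^(2.10/10) = 1.622, G_1 = 10^(−2.10/10) = 0.6166
  Stage 2: F_2 = 10^(1.46/10) = 1.400, G_2 = 10^(15.8/10) = 38.02
  Stage 3: F_3 = 10^(2.01/10) = 1.589, G_3 = 10^(−2.01/10) = 0.6295
  Stage 4: F_4 = 10^(6.96/10) = 4.966, G_4 = 10^(−4.47/10) = 0.3573
Friis cascade:
  F = 1.622 + (1.400 − 1)/0.6166 + (1.589 − 1)/23.44 + (4.966 − 1)/14.76 = 2.564
NF = 10 log₁₀(2.564) = 4.09 dB

4.09 dB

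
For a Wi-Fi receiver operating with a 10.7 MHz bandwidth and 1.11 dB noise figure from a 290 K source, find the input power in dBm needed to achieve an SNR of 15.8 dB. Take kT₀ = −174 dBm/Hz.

−86.8 dBm

Sensitivity = −174 + 10 log₁₀(B) + NF + SNR_min
= −174 + 70.29 + 1.11 + 15.8
= −86.80 dBm → −86.8 dBm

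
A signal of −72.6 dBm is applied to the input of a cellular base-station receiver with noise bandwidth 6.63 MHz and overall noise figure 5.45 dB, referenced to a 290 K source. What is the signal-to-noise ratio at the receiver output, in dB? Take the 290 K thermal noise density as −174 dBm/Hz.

Noise floor: N = −174 + 10 log₁₀(B) + NF
10 log₁₀(6.63×10⁶) = 68.22 dB
N = −174 + 68.22 + 5.45 = −100.33 dBm
SNR = P_sig − N = −72.6 − (−100.33) = 27.73 dB → 27.7 dB

27.7 dB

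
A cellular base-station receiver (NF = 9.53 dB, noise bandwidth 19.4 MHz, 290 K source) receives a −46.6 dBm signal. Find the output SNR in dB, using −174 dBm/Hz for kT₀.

45.0 dB

Noise floor: N = −174 + 10 log₁₀(B) + NF
10 log₁₀(1.94×10⁷) = 72.88 dB
N = −174 + 72.88 + 9.53 = −91.59 dBm
SNR = P_sig − N = −46.6 − (−91.59) = 44.99 dB → 45.0 dB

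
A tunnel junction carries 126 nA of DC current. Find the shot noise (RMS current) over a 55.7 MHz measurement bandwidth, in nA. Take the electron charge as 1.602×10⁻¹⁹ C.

I_n = √(2qI·B)
2qI·B = 2 × 1.602×10⁻¹⁹ × 1.26×10⁻⁷ × 5.57×10⁷ = 2.25×10⁻¹⁸ A²
I_n = √(2.25×10⁻¹⁸) = 1.50×10⁻⁹ A = 1.50 nA

1.50 nA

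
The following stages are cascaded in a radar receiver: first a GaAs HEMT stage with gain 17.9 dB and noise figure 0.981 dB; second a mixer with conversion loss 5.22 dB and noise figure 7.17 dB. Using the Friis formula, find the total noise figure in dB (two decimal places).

Convert to linear (a loss of L dB is a gain of −L dB): F_i = 10^(NF_i/10), G_i = 10^(G_i,dB/10)
  Stage 1: F_1 = 10^(0.981/10) = 1.253, G_1 = 10^(17.9/10) = 61.66
  Stage 2: F_2 = 10^(7.17/10) = 5.212, G_2 = 10^(−5.22/10) = 0.3006
Friis cascade:
  F = 1.253 + (5.212 − 1)/61.66 = 1.322
NF = 10 log₁₀(1.322) = 1.21 dB

1.21 dB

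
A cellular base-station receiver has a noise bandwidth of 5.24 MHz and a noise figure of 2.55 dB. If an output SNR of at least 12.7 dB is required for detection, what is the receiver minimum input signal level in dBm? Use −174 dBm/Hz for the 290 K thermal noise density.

Sensitivity = −174 + 10 log₁₀(B) + NF + SNR_min
= −174 + 67.19 + 2.55 + 12.7
= −91.56 dBm → −91.6 dBm

−91.6 dBm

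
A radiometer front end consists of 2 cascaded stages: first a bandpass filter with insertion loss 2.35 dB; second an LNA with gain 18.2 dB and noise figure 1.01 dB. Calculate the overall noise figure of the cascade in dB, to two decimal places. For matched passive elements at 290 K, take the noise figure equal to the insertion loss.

Convert to linear (a loss of L dB is a gain of −L dB): F_i = 10^(NF_i/10), G_i = 10^(G_i,dB/10)
  Stage 1: F_1 = 10^(2.35/10) = 1.718, G_1 = 10^(−2.35/10) = 0.5821
  Stage 2: F_2 = 10^(1.01/10) = 1.262, G_2 = 10^(18.2/10) = 66.07
Friis cascade:
  F = 1.718 + (1.262 − 1)/0.5821 = 2.168
NF = 10 log₁₀(2.168) = 3.36 dB

3.36 dB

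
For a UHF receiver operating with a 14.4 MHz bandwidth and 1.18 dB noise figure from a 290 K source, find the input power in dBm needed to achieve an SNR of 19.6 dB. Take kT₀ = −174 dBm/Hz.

Sensitivity = −174 + 10 log₁₀(B) + NF + SNR_min
= −174 + 71.58 + 1.18 + 19.6
= −81.64 dBm → −81.6 dBm

−81.6 dBm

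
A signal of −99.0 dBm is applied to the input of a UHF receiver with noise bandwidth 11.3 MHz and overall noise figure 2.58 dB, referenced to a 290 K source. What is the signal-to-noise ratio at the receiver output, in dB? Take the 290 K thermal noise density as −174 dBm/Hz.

1.9 dB

Noise floor: N = −174 + 10 log₁₀(B) + NF
10 log₁₀(1.13×10⁷) = 70.53 dB
N = −174 + 70.53 + 2.58 = −100.89 dBm
SNR = P_sig − N = −99.0 − (−100.89) = 1.89 dB → 1.9 dB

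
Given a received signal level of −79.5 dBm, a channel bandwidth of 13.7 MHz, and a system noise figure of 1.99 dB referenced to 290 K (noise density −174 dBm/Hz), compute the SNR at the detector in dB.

Noise floor: N = −174 + 10 log₁₀(B) + NF
10 log₁₀(1.37×10⁷) = 71.37 dB
N = −174 + 71.37 + 1.99 = −100.64 dBm
SNR = P_sig − N = −79.5 − (−100.64) = 21.14 dB → 21.1 dB

21.1 dB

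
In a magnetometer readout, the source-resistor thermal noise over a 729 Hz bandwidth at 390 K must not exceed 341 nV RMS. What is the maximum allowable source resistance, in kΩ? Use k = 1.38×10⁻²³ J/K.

7.41 kΩ

Johnson–Nyquist: V_n = √(4kTRB) ⇒ R = V_n² / (4kTB)
4kTB = 4 × 1.38×10⁻²³ × 390 × 7.29×10² = 1.57×10⁻¹⁷
R = (3.41×10⁻⁷)² / 1.57×10⁻¹⁷ = 7.41×10³ Ω = 7.41 kΩ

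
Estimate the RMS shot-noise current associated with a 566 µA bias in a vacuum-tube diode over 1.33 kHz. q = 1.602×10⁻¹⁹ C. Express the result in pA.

I_n = √(2qI·B)
2qI·B = 2 × 1.602×10⁻¹⁹ × 5.66×10⁻⁴ × 1.33×10³ = 2.41×10⁻¹⁹ A²
I_n = √(2.41×10⁻¹⁹) = 4.91×10⁻¹⁰ A = 491 pA

491 pA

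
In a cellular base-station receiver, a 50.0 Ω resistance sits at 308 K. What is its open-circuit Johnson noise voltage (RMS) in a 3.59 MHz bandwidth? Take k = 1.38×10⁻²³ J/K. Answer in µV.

V_n = √(4kTRB)
4kTRB = 4 × 1.38×10⁻²³ × 308 × 5.00×10¹ × 3.59×10⁶ = 3.05×10⁻¹² V²
V_n = √(3.05×10⁻¹²) = 1.75×10⁻⁶ V = 1.75 µV

1.75 µV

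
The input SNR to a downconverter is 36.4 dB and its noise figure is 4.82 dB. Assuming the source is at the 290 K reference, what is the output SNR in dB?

31.58 dB

By definition F = SNR_in/SNR_out, so in dB: SNR_out = SNR_in − NF
SNR_out = 36.4 − 4.82 = 31.58 dB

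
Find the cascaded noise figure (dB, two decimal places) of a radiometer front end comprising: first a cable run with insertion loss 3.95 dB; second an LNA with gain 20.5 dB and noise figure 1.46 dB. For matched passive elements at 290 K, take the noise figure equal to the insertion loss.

Convert to linear (a loss of L dB is a gain of −L dB): F_i = 10^(NF_i/10), G_i = 10^(G_i,dB/10)
  Stage 1: F_1 = 10^(3.95/10) = 2.483, G_1 = 10^(−3.95/10) = 0.4027
  Stage 2: F_2 = 10^(1.46/10) = 1.400, G_2 = 10^(20.5/10) = 112.2
Friis cascade:
  F = 2.483 + (1.400 − 1)/0.4027 = 3.475
NF = 10 log₁₀(3.475) = 5.41 dB

5.41 dB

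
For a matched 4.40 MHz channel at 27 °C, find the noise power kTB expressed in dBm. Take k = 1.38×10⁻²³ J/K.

−107.4 dBm

T = 27 °C + 273.15 = 300.15 K
P_n = kTB = 1.38×10⁻²³ × 300.15 × 4.40×10⁶ = 1.82×10⁻¹⁴ W
In dBm: 10 log₁₀(1.82×10⁻¹⁴ / 10⁻³) = −107.4 dBm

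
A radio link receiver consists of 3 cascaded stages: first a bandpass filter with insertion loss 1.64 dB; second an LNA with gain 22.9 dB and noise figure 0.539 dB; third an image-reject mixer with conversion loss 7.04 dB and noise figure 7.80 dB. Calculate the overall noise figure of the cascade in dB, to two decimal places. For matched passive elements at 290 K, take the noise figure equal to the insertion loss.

2.28 dB

Convert to linear (a loss of L dB is a gain of −L dB): F_i = 10^(NF_i/10), G_i = 10^(G_i,dB/10)
  Stage 1: F_1 = 10^(1.64/10) = 1.459, G_1 = 10^(−1.64/10) = 0.6855
  Stage 2: F_2 = 10^(0.539/10) = 1.132, G_2 = 10^(22.9/10) = 195.0
  Stage 3: F_3 = 10^(7.80/10) = 6.026, G_3 = 10^(−7.04/10) = 0.1977
Friis cascade:
  F = 1.459 + (1.132 − 1)/0.6855 + (6.026 − 1)/133.7 = 1.689
NF = 10 log₁₀(1.689) = 2.28 dB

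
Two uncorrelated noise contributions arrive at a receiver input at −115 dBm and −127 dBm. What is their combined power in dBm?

Convert to linear, add, convert back:
P₁ = 3.16×10⁻¹⁵ W, P₂ = 2.00×10⁻¹⁶ W
P_tot = 3.36×10⁻¹⁵ W → 10 log₁₀(P_tot / 10⁻³) = −114.7 dBm

−114.7 dBm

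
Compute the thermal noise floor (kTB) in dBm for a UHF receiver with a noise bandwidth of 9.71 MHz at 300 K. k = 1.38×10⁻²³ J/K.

P_n = kTB = 1.38×10⁻²³ × 300 × 9.71×10⁶ = 4.02×10⁻¹⁴ W
In dBm: 10 log₁₀(4.02×10⁻¹⁴ / 10⁻³) = −104.0 dBm

−104.0 dBm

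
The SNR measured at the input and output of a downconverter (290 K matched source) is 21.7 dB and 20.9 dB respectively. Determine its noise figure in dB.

0.8 dB

NF (dB) = SNR_in(dB) − SNR_out(dB) when the source is at T₀
NF = 21.7 − 20.9 = 0.8 dB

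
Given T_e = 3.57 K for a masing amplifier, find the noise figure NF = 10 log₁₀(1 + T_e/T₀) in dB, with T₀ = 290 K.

0.053 dB

F = 1 + T_e/T₀ = 1 + 3.57/290 = 1.01231
NF = 10 log₁₀(1.01231) = 0.053 dB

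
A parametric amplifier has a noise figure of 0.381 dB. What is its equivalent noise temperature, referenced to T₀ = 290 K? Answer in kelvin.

26.6 K

F = 10^(0.381/10) = 1.09169
T_e = (F − 1)·T₀ = (1.09169 − 1) × 290 = 26.6 K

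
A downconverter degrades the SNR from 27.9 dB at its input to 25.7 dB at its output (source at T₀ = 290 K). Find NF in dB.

2.2 dB

NF (dB) = SNR_in(dB) − SNR_out(dB) when the source is at T₀
NF = 27.9 − 25.7 = 2.2 dB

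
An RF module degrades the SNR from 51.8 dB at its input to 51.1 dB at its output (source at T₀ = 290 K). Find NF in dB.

0.7 dB

NF (dB) = SNR_in(dB) − SNR_out(dB) when the source is at T₀
NF = 51.8 − 51.1 = 0.7 dB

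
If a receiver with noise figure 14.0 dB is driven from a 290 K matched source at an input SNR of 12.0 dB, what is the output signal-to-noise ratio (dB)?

−2.0 dB

By definition F = SNR_in/SNR_out, so in dB: SNR_out = SNR_in − NF
SNR_out = 12.0 − 14.0 = −2.0 dB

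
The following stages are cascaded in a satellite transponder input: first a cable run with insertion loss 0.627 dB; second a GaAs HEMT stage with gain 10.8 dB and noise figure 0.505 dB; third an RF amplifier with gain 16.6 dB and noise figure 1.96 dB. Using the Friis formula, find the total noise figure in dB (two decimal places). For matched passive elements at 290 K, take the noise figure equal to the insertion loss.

Convert to linear (a loss of L dB is a gain of −L dB): F_i = 10^(NF_i/10), G_i = 10^(G_i,dB/10)
  Stage 1: F_1 = 10^(0.627/10) = 1.155, G_1 = 10^(−0.627/10) = 0.8656
  Stage 2: F_2 = 10^(0.505/10) = 1.123, G_2 = 10^(10.8/10) = 12.02
  Stage 3: F_3 = 10^(1.96/10) = 1.570, G_3 = 10^(16.6/10) = 45.71
Friis cascade:
  F = 1.155 + (1.123 − 1)/0.8656 + (1.570 − 1)/10.41 = 1.353
NF = 10 log₁₀(1.353) = 1.31 dB

1.31 dB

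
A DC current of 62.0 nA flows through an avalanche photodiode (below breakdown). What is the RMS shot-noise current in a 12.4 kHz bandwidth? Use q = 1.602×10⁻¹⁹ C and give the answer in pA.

I_n = √(2qI·B)
2qI·B = 2 × 1.602×10⁻¹⁹ × 6.20×10⁻⁸ × 1.24×10⁴ = 2.46×10⁻²² A²
I_n = √(2.46×10⁻²²) = 1.57×10⁻¹¹ A = 15.7 pA

15.7 pA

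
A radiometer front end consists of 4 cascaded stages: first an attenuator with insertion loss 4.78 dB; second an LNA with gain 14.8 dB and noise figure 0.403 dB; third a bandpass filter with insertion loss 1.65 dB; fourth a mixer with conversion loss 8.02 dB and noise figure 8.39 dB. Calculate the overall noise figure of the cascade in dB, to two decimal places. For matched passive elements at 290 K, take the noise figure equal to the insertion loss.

6.24 dB

Convert to linear (a loss of L dB is a gain of −L dB): F_i = 10^(NF_i/10), G_i = 10^(G_i,dB/10)
  Stage 1: F_1 = 10^(4.78/10) = 3.006, G_1 = 10^(−4.78/10) = 0.3327
  Stage 2: F_2 = 10^(0.403/10) = 1.097, G_2 = 10^(14.8/10) = 30.20
  Stage 3: F_3 = 10^(1.65/10) = 1.462, G_3 = 10^(−1.65/10) = 0.6839
  Stage 4: F_4 = 10^(8.39/10) = 6.902, G_4 = 10^(−8.02/10) = 0.1578
Friis cascade:
  F = 3.006 + (1.097 − 1)/0.3327 + (1.462 − 1)/10.05 + (6.902 − 1)/6.871 = 4.203
NF = 10 log₁₀(4.203) = 6.24 dB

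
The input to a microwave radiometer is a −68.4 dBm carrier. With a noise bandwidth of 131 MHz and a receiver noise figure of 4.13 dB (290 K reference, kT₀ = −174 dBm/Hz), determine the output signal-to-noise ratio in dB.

20.3 dB

Noise floor: N = −174 + 10 log₁₀(B) + NF
10 log₁₀(1.31×10⁸) = 81.17 dB
N = −174 + 81.17 + 4.13 = −88.70 dBm
SNR = P_sig − N = −68.4 − (−88.70) = 20.30 dB → 20.3 dB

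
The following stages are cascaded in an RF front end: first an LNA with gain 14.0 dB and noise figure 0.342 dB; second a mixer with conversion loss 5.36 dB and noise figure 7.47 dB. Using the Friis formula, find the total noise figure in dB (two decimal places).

Convert to linear (a loss of L dB is a gain of −L dB): F_i = 10^(NF_i/10), G_i = 10^(G_i,dB/10)
  Stage 1: F_1 = 10^(0.342/10) = 1.082, G_1 = 10^(14.0/10) = 25.12
  Stage 2: F_2 = 10^(7.47/10) = 5.585, G_2 = 10^(−5.36/10) = 0.2911
Friis cascade:
  F = 1.082 + (5.585 − 1)/25.12 = 1.264
NF = 10 log₁₀(1.264) = 1.02 dB

1.02 dB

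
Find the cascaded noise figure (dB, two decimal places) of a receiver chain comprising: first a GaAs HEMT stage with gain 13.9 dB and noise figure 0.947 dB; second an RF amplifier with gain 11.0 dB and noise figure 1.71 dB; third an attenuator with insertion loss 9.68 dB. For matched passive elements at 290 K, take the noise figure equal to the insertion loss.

Convert to linear (a loss of L dB is a gain of −L dB): F_i = 10^(NF_i/10), G_i = 10^(G_i,dB/10)
  Stage 1: F_1 = 10^(0.947/10) = 1.244, G_1 = 10^(13.9/10) = 24.55
  Stage 2: F_2 = 10^(1.71/10) = 1.483, G_2 = 10^(11.0/10) = 12.59
  Stage 3: F_3 = 10^(9.68/10) = 9.290, G_3 = 10^(−9.68/10) = 0.1076
Friis cascade:
  F = 1.244 + (1.483 − 1)/24.55 + (9.290 − 1)/309.0 = 1.290
NF = 10 log₁₀(1.290) = 1.11 dB

1.11 dB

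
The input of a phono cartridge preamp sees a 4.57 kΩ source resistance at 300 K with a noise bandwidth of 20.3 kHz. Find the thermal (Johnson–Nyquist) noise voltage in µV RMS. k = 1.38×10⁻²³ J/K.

1.24 µV

V_n = √(4kTRB)
4kTRB = 4 × 1.38×10⁻²³ × 300 × 4.57×10³ × 2.03×10⁴ = 1.54×10⁻¹² V²
V_n = √(1.54×10⁻¹²) = 1.24×10⁻⁶ V = 1.24 µV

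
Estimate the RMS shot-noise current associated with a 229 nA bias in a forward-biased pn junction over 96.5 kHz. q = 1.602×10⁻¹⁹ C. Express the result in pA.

I_n = √(2qI·B)
2qI·B = 2 × 1.602×10⁻¹⁹ × 2.29×10⁻⁷ × 9.65×10⁴ = 7.08×10⁻²¹ A²
I_n = √(7.08×10⁻²¹) = 8.41×10⁻¹¹ A = 84.1 pA

84.1 pA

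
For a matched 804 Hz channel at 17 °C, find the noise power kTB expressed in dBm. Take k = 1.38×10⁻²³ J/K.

−144.9 dBm

T = 17 °C + 273.15 = 290.15 K
P_n = kTB = 1.38×10⁻²³ × 290.15 × 8.04×10² = 3.22×10⁻¹⁸ W
In dBm: 10 log₁₀(3.22×10⁻¹⁸ / 10⁻³) = −144.9 dBm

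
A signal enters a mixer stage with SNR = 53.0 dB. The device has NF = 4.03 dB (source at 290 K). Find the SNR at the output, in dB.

48.97 dB

By definition F = SNR_in/SNR_out, so in dB: SNR_out = SNR_in − NF
SNR_out = 53.0 − 4.03 = 48.97 dB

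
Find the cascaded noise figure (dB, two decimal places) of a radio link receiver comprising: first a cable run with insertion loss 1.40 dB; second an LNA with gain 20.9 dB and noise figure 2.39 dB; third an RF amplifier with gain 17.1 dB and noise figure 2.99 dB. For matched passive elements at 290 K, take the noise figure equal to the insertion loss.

Convert to linear (a loss of L dB is a gain of −L dB): F_i = 10^(NF_i/10), G_i = 10^(G_i,dB/10)
  Stage 1: F_1 = 10^(1.40/10) = 1.380, G_1 = 10^(−1.40/10) = 0.7244
  Stage 2: F_2 = 10^(2.39/10) = 1.734, G_2 = 10^(20.9/10) = 123.0
  Stage 3: F_3 = 10^(2.99/10) = 1.991, G_3 = 10^(17.1/10) = 51.29
Friis cascade:
  F = 1.380 + (1.734 − 1)/0.7244 + (1.991 − 1)/89.13 = 2.404
NF = 10 log₁₀(2.404) = 3.81 dB

3.81 dB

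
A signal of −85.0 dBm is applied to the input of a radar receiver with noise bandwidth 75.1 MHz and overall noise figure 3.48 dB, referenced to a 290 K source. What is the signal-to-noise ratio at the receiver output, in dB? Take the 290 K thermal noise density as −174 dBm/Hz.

Noise floor: N = −174 + 10 log₁₀(B) + NF
10 log₁₀(7.51×10⁷) = 78.76 dB
N = −174 + 78.76 + 3.48 = −91.76 dBm
SNR = P_sig − N = −85.0 − (−91.76) = 6.76 dB → 6.8 dB

6.8 dB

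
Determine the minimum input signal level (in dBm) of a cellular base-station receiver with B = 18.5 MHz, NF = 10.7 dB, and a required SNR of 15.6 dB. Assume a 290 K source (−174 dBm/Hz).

Sensitivity = −174 + 10 log₁₀(B) + NF + SNR_min
= −174 + 72.67 + 10.7 + 15.6
= −75.03 dBm → −75.0 dBm

−75.0 dBm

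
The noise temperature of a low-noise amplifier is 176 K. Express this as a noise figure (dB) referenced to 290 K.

2.06 dB

F = 1 + T_e/T₀ = 1 + 176/290 = 1.6069
NF = 10 log₁₀(1.6069) = 2.06 dB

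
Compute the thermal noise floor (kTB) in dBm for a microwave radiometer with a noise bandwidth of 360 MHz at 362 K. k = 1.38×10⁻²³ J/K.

−87.5 dBm

P_n = kTB = 1.38×10⁻²³ × 362 × 3.60×10⁸ = 1.80×10⁻¹² W
In dBm: 10 log₁₀(1.80×10⁻¹² / 10⁻³) = −87.5 dBm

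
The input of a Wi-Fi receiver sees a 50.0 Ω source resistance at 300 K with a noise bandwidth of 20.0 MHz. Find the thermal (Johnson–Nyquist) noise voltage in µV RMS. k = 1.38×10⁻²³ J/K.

4.07 µV

V_n = √(4kTRB)
4kTRB = 4 × 1.38×10⁻²³ × 300 × 5.00×10¹ × 2.00×10⁷ = 1.66×10⁻¹¹ V²
V_n = √(1.66×10⁻¹¹) = 4.07×10⁻⁶ V = 4.07 µV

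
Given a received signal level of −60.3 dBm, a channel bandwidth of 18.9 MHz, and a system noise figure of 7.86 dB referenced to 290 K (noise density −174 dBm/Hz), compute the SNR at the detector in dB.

Noise floor: N = −174 + 10 log₁₀(B) + NF
10 log₁₀(1.89×10⁷) = 72.76 dB
N = −174 + 72.76 + 7.86 = −93.38 dBm
SNR = P_sig − N = −60.3 − (−93.38) = 33.08 dB → 33.1 dB

33.1 dB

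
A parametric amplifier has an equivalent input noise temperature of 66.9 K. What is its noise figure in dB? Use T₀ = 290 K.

0.901 dB

F = 1 + T_e/T₀ = 1 + 66.9/290 = 1.23069
NF = 10 log₁₀(1.23069) = 0.901 dB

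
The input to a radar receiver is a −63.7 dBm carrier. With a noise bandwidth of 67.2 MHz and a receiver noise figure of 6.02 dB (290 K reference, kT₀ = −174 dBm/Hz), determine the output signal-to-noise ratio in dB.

Noise floor: N = −174 + 10 log₁₀(B) + NF
10 log₁₀(6.72×10⁷) = 78.27 dB
N = −174 + 78.27 + 6.02 = −89.71 dBm
SNR = P_sig − N = −63.7 − (−89.71) = 26.01 dB → 26.0 dB

26.0 dB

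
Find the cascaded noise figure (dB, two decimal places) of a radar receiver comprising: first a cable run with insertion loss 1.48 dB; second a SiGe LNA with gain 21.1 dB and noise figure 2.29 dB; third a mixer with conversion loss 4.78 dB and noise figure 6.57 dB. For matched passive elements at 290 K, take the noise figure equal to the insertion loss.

Convert to linear (a loss of L dB is a gain of −L dB): F_i = 10^(NF_i/10), G_i = 10^(G_i,dB/10)
  Stage 1: F_1 = 10^(1.48/10) = 1.406, G_1 = 10^(−1.48/10) = 0.7112
  Stage 2: F_2 = 10^(2.29/10) = 1.694, G_2 = 10^(21.1/10) = 128.8
  Stage 3: F_3 = 10^(6.57/10) = 4.539, G_3 = 10^(−4.78/10) = 0.3327
Friis cascade:
  F = 1.406 + (1.694 − 1)/0.7112 + (4.539 − 1)/91.62 = 2.421
NF = 10 log₁₀(2.421) = 3.84 dB

3.84 dB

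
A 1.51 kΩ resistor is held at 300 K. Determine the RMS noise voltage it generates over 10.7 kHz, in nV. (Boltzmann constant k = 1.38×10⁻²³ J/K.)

517 nV

V_n = √(4kTRB)
4kTRB = 4 × 1.38×10⁻²³ × 300 × 1.51×10³ × 1.07×10⁴ = 2.68×10⁻¹³ V²
V_n = √(2.68×10⁻¹³) = 5.17×10⁻⁷ V = 517 nV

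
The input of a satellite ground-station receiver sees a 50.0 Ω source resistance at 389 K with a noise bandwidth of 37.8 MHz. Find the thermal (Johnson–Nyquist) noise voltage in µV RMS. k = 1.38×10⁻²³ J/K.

V_n = √(4kTRB)
4kTRB = 4 × 1.38×10⁻²³ × 389 × 5.00×10¹ × 3.78×10⁷ = 4.06×10⁻¹¹ V²
V_n = √(4.06×10⁻¹¹) = 6.37×10⁻⁶ V = 6.37 µV

6.37 µV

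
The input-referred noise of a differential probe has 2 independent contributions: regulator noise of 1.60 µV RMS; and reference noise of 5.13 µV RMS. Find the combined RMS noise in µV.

Uncorrelated sources add in power (mean-square): V_tot = √(ΣV_i²)
V_tot = √[(1.60×10⁻⁶)² + (5.13×10⁻⁶)²] = 5.37×10⁻⁶ V = 5.37 µV

5.37 µV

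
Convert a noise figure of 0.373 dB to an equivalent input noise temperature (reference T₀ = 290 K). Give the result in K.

26.0 K

F = 10^(0.373/10) = 1.08968
T_e = (F − 1)·T₀ = (1.08968 − 1) × 290 = 26.0 K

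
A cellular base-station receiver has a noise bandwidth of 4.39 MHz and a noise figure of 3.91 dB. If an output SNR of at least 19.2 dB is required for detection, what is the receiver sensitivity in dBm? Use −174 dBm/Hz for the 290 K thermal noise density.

Sensitivity = −174 + 10 log₁₀(B) + NF + SNR_min
= −174 + 66.42 + 3.91 + 19.2
= −84.47 dBm → −84.5 dBm

−84.5 dBm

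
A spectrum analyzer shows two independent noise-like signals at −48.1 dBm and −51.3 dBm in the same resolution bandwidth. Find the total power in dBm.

Convert to linear, add, convert back:
P₁ = 1.55×10⁻⁸ W, P₂ = 7.41×10⁻⁹ W
P_tot = 2.29×10⁻⁸ W → 10 log₁₀(P_tot / 10⁻³) = −46.4 dBm

−46.4 dBm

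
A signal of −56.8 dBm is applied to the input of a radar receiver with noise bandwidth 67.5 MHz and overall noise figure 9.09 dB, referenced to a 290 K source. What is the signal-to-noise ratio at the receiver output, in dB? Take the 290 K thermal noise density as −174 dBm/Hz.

Noise floor: N = −174 + 10 log₁₀(B) + NF
10 log₁₀(6.75×10⁷) = 78.29 dB
N = −174 + 78.29 + 9.09 = −86.62 dBm
SNR = P_sig − N = −56.8 − (−86.62) = 29.82 dB → 29.8 dB

29.8 dB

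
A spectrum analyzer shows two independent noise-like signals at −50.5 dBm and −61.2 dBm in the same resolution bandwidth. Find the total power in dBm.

Convert to linear, add, convert back:
P₁ = 8.91×10⁻⁹ W, P₂ = 7.59×10⁻¹⁰ W
P_tot = 9.67×10⁻⁹ W → 10 log₁₀(P_tot / 10⁻³) = −50.1 dBm

−50.1 dBm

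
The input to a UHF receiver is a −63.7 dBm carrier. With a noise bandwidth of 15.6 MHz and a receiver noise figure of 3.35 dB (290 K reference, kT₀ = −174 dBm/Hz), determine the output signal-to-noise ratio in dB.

Noise floor: N = −174 + 10 log₁₀(B) + NF
10 log₁₀(1.56×10⁷) = 71.93 dB
N = −174 + 71.93 + 3.35 = −98.72 dBm
SNR = P_sig − N = −63.7 − (−98.72) = 35.02 dB → 35.0 dB

35.0 dB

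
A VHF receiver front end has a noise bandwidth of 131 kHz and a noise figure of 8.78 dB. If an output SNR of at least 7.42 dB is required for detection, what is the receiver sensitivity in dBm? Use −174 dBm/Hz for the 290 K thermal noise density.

−106.6 dBm

Sensitivity = −174 + 10 log₁₀(B) + NF + SNR_min
= −174 + 51.17 + 8.78 + 7.42
= −106.63 dBm → −106.6 dBm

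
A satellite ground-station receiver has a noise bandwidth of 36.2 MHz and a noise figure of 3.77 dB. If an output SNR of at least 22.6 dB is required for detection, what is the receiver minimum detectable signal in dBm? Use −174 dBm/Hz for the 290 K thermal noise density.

Sensitivity = −174 + 10 log₁₀(B) + NF + SNR_min
= −174 + 75.59 + 3.77 + 22.6
= −72.04 dBm → −72.0 dBm

−72.0 dBm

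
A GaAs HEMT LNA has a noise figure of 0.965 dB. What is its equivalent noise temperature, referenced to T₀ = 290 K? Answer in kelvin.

F = 10^(0.965/10) = 1.24882
T_e = (F − 1)·T₀ = (1.24882 − 1) × 290 = 72.2 K

72.2 K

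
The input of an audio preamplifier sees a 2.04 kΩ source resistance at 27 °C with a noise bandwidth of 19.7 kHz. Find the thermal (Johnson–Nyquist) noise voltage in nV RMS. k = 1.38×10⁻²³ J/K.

T = 27 °C + 273.15 = 300.15 K
V_n = √(4kTRB)
4kTRB = 4 × 1.38×10⁻²³ × 300.15 × 2.04×10³ × 1.97×10⁴ = 6.66×10⁻¹³ V²
V_n = √(6.66×10⁻¹³) = 8.16×10⁻⁷ V = 816 nV

816 nV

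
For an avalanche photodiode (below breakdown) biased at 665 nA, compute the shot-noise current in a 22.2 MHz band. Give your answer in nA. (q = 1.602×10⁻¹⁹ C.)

2.17 nA

I_n = √(2qI·B)
2qI·B = 2 × 1.602×10⁻¹⁹ × 6.65×10⁻⁷ × 2.22×10⁷ = 4.73×10⁻¹⁸ A²
I_n = √(4.73×10⁻¹⁸) = 2.17×10⁻⁹ A = 2.17 nA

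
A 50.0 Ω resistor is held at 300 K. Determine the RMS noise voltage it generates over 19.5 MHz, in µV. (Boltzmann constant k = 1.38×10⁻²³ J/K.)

4.02 µV

V_n = √(4kTRB)
4kTRB = 4 × 1.38×10⁻²³ × 300 × 5.00×10¹ × 1.95×10⁷ = 1.61×10⁻¹¹ V²
V_n = √(1.61×10⁻¹¹) = 4.02×10⁻⁶ V = 4.02 µV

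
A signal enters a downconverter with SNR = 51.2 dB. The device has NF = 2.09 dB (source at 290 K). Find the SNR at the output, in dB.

By definition F = SNR_in/SNR_out, so in dB: SNR_out = SNR_in − NF
SNR_out = 51.2 − 2.09 = 49.11 dB

49.11 dB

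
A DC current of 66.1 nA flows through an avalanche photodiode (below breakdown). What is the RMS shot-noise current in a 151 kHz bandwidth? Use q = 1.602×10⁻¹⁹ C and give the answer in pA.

I_n = √(2qI·B)
2qI·B = 2 × 1.602×10⁻¹⁹ × 6.61×10⁻⁸ × 1.51×10⁵ = 3.20×10⁻²¹ A²
I_n = √(3.20×10⁻²¹) = 5.66×10⁻¹¹ A = 56.6 pA

56.6 pA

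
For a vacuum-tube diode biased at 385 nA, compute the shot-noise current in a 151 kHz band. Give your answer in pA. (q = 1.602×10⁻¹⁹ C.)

I_n = √(2qI·B)
2qI·B = 2 × 1.602×10⁻¹⁹ × 3.85×10⁻⁷ × 1.51×10⁵ = 1.86×10⁻²⁰ A²
I_n = √(1.86×10⁻²⁰) = 1.36×10⁻¹⁰ A = 136 pA

136 pA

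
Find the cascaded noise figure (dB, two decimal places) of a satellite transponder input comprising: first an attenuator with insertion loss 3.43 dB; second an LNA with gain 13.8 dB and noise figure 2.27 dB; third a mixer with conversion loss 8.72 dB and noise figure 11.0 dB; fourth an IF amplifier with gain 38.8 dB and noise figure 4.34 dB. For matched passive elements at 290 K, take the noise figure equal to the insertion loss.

Convert to linear (a loss of L dB is a gain of −L dB): F_i = 10^(NF_i/10), G_i = 10^(G_i,dB/10)
  Stage 1: F_1 = 10^(3.43/10) = 2.203, G_1 = 10^(−3.43/10) = 0.4539
  Stage 2: F_2 = 10^(2.27/10) = 1.687, G_2 = 10^(13.8/10) = 23.99
  Stage 3: F_3 = 10^(11.0/10) = 12.59, G_3 = 10^(−8.72/10) = 0.1343
  Stage 4: F_4 = 10^(4.34/10) = 2.716, G_4 = 10^(38.8/10) = 7586
Friis cascade:
  F = 2.203 + (1.687 − 1)/0.4539 + (12.59 − 1)/10.89 + (2.716 − 1)/1.462 = 5.954
NF = 10 log₁₀(5.954) = 7.75 dB

7.75 dB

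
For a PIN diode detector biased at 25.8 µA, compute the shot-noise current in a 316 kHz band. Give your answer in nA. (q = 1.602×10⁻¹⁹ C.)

1.62 nA

I_n = √(2qI·B)
2qI·B = 2 × 1.602×10⁻¹⁹ × 2.58×10⁻⁵ × 3.16×10⁵ = 2.61×10⁻¹⁸ A²
I_n = √(2.61×10⁻¹⁸) = 1.62×10⁻⁹ A = 1.62 nA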